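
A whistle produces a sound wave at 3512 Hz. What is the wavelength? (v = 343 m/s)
λ = v/f = 0.09767 m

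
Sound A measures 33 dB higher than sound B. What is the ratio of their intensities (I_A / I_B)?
I_A/I_B = 10^(Δβ/10) = 1995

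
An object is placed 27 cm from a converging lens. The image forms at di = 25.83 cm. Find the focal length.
1/f = 1/do + 1/di → f = 13.2 cm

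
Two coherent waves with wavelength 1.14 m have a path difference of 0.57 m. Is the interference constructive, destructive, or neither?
destructive — path difference = 0.5λ, an odd multiple of λ/2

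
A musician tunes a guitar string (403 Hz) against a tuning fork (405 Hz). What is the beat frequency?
2 Hz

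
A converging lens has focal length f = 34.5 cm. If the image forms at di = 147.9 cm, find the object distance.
1/do = 1/f − 1/di → do = 45 cm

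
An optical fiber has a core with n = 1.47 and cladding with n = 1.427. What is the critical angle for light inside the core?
θc = arcsin(n_cladding/n_core) = 76.11°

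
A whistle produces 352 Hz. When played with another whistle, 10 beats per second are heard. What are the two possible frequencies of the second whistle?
f₂ = 352 ± 10 Hz → 362 Hz or 342 Hz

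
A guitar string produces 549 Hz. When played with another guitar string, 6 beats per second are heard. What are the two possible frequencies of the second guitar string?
f₂ = 549 ± 6 Hz → 555 Hz or 543 Hz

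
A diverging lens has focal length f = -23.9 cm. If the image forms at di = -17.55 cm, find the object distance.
1/do = 1/f − 1/di → do = 66.05 cm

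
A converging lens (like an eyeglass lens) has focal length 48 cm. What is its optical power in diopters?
P = 1/f = 2.083 D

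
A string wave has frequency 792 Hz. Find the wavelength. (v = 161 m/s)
λ = v/f = 0.2033 m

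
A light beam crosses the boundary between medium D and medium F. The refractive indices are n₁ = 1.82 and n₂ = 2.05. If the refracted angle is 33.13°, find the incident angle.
sin θ₁ = (n₂/n₁)·sin θ₂ → θ₁ = 38°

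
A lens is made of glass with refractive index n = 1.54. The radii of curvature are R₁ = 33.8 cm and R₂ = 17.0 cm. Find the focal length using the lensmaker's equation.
1/f = (n − 1)(1/R₁ − 1/R₂) → f = -63.34 cm (diverging lens)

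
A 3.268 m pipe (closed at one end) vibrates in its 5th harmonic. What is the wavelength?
λₙ = 4L/n = 2.614 m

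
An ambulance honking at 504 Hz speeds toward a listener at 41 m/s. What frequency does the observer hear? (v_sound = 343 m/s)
f_obs = f·v/(v − v_s) = 572.4 Hz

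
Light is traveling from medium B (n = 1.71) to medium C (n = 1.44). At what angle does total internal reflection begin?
θc = arcsin(n₂/n₁) = 57.36°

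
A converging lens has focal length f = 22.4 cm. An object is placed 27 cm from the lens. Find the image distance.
1/di = 1/f − 1/do → di = 131.5 cm (real image)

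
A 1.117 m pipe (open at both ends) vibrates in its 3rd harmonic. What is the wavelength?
λₙ = 2L/n = 0.7447 m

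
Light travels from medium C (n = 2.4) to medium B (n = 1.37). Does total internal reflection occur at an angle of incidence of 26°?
θc = arcsin(n₂/n₁) = 34.81°; 26° < θc, so no — the ray refracts.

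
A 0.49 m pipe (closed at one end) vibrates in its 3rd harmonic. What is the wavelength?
λₙ = 4L/n = 0.6533 m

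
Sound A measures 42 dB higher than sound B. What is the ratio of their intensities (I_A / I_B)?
I_A/I_B = 10^(Δβ/10) = 15850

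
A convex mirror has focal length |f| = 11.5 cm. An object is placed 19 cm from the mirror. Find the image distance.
f = −11.5 cm (convex); 1/di = 1/f − 1/do → di = -7.164 cm (virtual image, behind mirror)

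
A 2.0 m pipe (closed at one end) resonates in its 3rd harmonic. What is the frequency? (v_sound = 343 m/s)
fₙ = nv/(4L) = 128.6 Hz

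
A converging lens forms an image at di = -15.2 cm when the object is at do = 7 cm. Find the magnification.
M = −di/do = 2.171 (upright image)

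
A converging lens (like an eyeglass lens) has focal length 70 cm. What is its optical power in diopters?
P = 1/f = 1.429 D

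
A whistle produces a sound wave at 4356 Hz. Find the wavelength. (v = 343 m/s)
λ = v/f = 0.07874 m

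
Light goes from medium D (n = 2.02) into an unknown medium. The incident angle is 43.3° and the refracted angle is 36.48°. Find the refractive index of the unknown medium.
n₂ = n₁·sin θ₁ / sin θ₂ = 2.33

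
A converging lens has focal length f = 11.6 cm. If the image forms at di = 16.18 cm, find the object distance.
1/do = 1/f − 1/di → do = 40.98 cm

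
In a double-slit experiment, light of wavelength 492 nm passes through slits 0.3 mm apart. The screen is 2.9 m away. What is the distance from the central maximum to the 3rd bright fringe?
y = mλL/d = 14.27 mm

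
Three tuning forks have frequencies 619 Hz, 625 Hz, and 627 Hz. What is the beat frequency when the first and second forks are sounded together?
6 Hz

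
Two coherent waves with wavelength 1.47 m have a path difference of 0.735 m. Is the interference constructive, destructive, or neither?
destructive — path difference = 0.5λ, an odd multiple of λ/2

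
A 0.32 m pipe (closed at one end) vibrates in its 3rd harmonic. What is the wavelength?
λₙ = 4L/n = 0.4267 m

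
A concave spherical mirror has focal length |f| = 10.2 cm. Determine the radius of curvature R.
R = 2|f| = 20.4 cm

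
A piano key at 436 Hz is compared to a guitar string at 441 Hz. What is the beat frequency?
5 Hz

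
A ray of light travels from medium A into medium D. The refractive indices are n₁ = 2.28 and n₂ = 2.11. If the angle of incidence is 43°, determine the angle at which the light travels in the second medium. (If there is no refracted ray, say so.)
sin θ₂ = (n₁/n₂)·sin θ₁ = 0.7369 → θ₂ = 47.47°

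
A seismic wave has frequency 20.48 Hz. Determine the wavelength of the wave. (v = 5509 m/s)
λ = v/f = 269 m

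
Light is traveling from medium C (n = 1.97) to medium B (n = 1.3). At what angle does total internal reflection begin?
θc = arcsin(n₂/n₁) = 41.29°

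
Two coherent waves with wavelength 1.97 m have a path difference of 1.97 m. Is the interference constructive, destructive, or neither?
constructive — path difference = 1λ, a whole number of wavelengths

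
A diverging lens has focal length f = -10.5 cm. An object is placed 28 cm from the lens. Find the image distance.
1/di = 1/f − 1/do → di = -7.636 cm (virtual image)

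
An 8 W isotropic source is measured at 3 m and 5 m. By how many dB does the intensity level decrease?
Δβ = 20·log₁₀(r₂/r₁) = 4.437 dB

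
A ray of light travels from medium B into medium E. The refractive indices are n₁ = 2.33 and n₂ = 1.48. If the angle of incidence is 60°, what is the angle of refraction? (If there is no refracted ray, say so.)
sin θ₂ = (n₁/n₂)·sin θ₁ = 1.363 > 1, so there is no refracted ray — the light undergoes total internal reflection.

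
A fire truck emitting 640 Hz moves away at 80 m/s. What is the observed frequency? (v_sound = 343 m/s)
f_obs = f·v/(v + v_s) = 519 Hz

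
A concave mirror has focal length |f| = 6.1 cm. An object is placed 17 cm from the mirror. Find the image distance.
f = +6.1 cm (concave); 1/di = 1/f − 1/do → di = 9.514 cm (real image, in front of mirror)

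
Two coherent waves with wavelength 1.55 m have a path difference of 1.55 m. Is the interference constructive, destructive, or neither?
constructive — path difference = 1λ, a whole number of wavelengths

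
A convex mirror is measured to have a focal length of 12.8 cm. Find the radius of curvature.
R = 2|f| = 25.6 cm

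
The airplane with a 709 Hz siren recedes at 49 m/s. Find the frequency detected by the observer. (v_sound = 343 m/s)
f_obs = f·v/(v + v_s) = 620.4 Hz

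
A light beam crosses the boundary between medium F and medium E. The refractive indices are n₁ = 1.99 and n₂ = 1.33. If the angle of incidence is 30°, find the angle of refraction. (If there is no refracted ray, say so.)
sin θ₂ = (n₁/n₂)·sin θ₁ = 0.7481 → θ₂ = 48.43°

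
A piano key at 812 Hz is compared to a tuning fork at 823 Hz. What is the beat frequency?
11 Hz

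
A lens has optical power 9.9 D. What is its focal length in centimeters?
f = 1/P = 10.1 cm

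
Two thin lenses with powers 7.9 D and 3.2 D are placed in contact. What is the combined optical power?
P_total = P₁ + P₂ = 11.1 D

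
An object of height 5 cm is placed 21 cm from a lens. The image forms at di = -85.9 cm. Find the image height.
hi = (-di/do) × ho = 20.45 cm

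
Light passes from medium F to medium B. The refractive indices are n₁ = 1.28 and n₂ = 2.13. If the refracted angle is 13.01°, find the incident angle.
sin θ₁ = (n₂/n₁)·sin θ₂ → θ₁ = 22°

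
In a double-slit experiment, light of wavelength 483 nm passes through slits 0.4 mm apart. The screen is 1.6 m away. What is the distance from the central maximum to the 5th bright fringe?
y = mλL/d = 9.66 mm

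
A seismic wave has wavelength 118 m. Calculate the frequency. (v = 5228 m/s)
f = v/λ = 44.31 Hz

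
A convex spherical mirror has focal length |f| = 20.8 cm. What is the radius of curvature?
R = 2|f| = 41.6 cm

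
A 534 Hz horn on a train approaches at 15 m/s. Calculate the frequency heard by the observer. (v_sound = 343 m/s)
f_obs = f·v/(v − v_s) = 558.4 Hz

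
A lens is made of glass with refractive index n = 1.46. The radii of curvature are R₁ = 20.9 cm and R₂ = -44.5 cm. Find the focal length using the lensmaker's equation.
1/f = (n − 1)(1/R₁ − 1/R₂) → f = 30.92 cm (converging lens)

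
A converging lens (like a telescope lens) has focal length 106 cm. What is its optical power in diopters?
P = 1/f = 0.9434 D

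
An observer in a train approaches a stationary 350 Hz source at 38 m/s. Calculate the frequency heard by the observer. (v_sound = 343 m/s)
f_obs = f·(v + v_o)/v = 388.8 Hz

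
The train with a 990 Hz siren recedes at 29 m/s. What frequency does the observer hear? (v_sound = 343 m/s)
f_obs = f·v/(v + v_s) = 912.8 Hz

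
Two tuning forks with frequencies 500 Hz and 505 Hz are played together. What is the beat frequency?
5 Hz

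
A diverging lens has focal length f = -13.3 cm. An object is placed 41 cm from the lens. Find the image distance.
1/di = 1/f − 1/do → di = -10.04 cm (virtual image)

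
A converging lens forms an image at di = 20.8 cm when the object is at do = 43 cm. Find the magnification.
M = −di/do = -0.4837 (inverted image)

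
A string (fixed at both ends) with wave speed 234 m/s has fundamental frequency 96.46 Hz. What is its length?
L = v/(2f₁) = 1.213 m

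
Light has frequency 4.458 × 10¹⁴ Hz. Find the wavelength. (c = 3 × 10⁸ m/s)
λ = c/f = 672.9 nm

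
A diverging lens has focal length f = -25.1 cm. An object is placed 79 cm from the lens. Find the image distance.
1/di = 1/f − 1/do → di = -19.05 cm (virtual image)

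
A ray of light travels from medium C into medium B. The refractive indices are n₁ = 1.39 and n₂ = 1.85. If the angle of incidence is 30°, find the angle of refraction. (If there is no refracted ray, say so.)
sin θ₂ = (n₁/n₂)·sin θ₁ = 0.3757 → θ₂ = 22.07°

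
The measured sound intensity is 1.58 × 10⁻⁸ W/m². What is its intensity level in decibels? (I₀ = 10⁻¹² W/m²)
β = 10·log₁₀(I/I₀) = 41.99 dB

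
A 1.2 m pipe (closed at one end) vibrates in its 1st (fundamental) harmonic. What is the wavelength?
λₙ = 4L/n = 4.8 m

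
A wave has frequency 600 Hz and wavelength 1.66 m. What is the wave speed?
v = fλ = 996 m/s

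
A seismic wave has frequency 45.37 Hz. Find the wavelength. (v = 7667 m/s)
λ = v/f = 169 m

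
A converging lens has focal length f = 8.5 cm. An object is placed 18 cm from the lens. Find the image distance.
1/di = 1/f − 1/do → di = 16.11 cm (real image)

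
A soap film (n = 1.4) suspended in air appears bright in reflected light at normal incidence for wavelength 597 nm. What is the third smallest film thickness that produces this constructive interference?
2nt = (m − ½)λ with m = 3 → t = (m − ½)λ/(2n) = 533 nm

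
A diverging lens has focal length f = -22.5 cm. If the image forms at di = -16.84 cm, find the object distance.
1/do = 1/f − 1/di → do = 66.94 cm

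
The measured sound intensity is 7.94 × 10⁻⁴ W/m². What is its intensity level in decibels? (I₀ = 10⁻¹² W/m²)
β = 10·log₁₀(I/I₀) = 89 dB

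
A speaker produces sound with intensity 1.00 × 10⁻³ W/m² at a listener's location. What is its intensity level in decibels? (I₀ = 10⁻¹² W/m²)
β = 10·log₁₀(I/I₀) = 90 dB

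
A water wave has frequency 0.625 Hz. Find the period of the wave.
T = 1/f = 1.6 s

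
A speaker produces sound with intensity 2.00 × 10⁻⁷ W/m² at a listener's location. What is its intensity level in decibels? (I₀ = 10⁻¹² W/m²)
β = 10·log₁₀(I/I₀) = 53.01 dB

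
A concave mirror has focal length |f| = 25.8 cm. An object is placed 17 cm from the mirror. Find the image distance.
f = +25.8 cm (concave); 1/di = 1/f − 1/do → di = -49.84 cm (virtual image, behind mirror)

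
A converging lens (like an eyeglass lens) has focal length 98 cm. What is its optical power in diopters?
P = 1/f = 1.02 D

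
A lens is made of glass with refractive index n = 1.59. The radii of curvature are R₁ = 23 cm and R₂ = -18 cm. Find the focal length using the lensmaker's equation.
1/f = (n − 1)(1/R₁ − 1/R₂) → f = 17.11 cm (converging lens)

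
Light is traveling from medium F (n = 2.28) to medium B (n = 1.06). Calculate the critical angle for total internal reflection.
θc = arcsin(n₂/n₁) = 27.7°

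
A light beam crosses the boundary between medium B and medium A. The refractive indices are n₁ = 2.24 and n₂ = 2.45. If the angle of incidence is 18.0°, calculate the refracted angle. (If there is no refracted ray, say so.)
sin θ₂ = (n₁/n₂)·sin θ₁ = 0.2825 → θ₂ = 16.41°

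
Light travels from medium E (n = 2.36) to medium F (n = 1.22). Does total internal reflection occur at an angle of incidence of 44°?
θc = arcsin(n₂/n₁) = 31.13°; 44° > θc, so yes — total internal reflection.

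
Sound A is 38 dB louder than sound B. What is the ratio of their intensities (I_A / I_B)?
I_A/I_B = 10^(Δβ/10) = 6310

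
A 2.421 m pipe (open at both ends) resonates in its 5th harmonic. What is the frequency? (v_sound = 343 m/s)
fₙ = nv/(2L) = 354.2 Hz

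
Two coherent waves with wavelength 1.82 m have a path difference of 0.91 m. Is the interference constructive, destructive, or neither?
destructive — path difference = 0.5λ, an odd multiple of λ/2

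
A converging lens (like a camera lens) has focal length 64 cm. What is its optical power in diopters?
P = 1/f = 1.562 D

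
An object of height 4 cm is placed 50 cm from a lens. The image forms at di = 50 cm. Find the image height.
hi = (-di/do) × ho = -4 cm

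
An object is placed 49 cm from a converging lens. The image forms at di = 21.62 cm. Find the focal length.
1/f = 1/do + 1/di → f = 15 cm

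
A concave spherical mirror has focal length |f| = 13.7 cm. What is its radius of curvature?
R = 2|f| = 27.4 cm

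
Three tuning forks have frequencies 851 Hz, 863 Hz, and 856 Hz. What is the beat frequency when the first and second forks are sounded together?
12 Hz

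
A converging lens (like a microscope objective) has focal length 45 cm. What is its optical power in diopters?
P = 1/f = 2.222 D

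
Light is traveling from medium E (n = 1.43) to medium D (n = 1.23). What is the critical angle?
θc = arcsin(n₂/n₁) = 59.33°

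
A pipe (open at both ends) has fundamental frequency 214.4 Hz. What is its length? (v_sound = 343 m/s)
L = v/(2f₁) = 0.7999 m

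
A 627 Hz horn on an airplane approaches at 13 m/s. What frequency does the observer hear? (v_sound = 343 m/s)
f_obs = f·v/(v − v_s) = 651.7 Hz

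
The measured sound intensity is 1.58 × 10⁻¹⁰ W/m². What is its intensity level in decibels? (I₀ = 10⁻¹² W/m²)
β = 10·log₁₀(I/I₀) = 21.99 dB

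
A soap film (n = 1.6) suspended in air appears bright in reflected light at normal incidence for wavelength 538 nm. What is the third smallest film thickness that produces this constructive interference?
2nt = (m − ½)λ with m = 3 → t = (m − ½)λ/(2n) = 420.3 nm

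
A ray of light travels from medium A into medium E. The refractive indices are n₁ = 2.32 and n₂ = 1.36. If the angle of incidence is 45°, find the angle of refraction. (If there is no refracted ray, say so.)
sin θ₂ = (n₁/n₂)·sin θ₁ = 1.206 > 1, so there is no refracted ray — the light undergoes total internal reflection.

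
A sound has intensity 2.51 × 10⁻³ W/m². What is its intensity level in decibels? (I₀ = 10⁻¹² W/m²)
β = 10·log₁₀(I/I₀) = 94 dB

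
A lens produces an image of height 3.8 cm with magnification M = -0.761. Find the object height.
ho = |hi|/|M| = 4.993 cm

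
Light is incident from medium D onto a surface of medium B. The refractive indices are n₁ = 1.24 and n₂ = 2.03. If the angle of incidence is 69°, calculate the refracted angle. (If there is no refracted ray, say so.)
sin θ₂ = (n₁/n₂)·sin θ₁ = 0.5703 → θ₂ = 34.77°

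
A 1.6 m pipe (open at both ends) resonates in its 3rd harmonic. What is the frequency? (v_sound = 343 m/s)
fₙ = nv/(2L) = 321.6 Hz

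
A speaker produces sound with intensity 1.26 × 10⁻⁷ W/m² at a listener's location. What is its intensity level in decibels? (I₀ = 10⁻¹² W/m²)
β = 10·log₁₀(I/I₀) = 51 dB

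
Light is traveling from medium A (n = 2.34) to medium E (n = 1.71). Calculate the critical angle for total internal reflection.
θc = arcsin(n₂/n₁) = 46.95°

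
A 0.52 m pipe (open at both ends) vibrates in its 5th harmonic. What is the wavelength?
λₙ = 2L/n = 0.208 m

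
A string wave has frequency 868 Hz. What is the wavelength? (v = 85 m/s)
λ = v/f = 0.09793 m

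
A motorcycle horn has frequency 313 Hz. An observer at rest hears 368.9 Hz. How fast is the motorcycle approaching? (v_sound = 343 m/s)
v_s = v·(1 − f/f_obs) = 51.98 m/s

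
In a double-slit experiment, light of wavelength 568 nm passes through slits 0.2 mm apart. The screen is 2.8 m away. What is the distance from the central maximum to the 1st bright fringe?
y = mλL/d = 7.952 mm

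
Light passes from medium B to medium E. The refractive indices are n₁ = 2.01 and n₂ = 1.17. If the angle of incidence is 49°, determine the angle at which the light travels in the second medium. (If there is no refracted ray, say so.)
sin θ₂ = (n₁/n₂)·sin θ₁ = 1.297 > 1, so there is no refracted ray — the light undergoes total internal reflection.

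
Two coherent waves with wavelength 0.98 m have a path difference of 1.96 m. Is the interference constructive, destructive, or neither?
constructive — path difference = 2λ, a whole number of wavelengths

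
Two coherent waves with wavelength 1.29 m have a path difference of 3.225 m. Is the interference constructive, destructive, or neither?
destructive — path difference = 2.5λ, an odd multiple of λ/2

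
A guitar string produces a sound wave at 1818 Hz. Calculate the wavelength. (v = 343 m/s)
λ = v/f = 0.1887 m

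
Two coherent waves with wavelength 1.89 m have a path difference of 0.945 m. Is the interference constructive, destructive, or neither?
destructive — path difference = 0.5λ, an odd multiple of λ/2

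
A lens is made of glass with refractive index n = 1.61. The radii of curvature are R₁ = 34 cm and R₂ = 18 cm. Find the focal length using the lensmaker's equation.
1/f = (n − 1)(1/R₁ − 1/R₂) → f = -62.7 cm (diverging lens)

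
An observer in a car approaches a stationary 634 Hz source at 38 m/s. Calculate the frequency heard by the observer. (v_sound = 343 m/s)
f_obs = f·(v + v_o)/v = 704.2 Hz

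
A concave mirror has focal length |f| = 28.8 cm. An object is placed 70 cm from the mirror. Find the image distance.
f = +28.8 cm (concave); 1/di = 1/f − 1/do → di = 48.93 cm (real image, in front of mirror)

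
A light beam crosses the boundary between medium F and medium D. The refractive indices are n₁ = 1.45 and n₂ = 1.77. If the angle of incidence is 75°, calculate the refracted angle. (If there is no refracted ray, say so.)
sin θ₂ = (n₁/n₂)·sin θ₁ = 0.7913 → θ₂ = 52.31°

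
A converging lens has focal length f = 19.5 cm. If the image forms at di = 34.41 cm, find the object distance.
1/do = 1/f − 1/di → do = 45 cm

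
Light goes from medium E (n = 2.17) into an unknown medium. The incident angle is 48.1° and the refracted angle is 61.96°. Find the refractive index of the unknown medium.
n₂ = n₁·sin θ₁ / sin θ₂ = 1.83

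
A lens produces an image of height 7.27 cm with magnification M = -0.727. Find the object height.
ho = |hi|/|M| = 10 cm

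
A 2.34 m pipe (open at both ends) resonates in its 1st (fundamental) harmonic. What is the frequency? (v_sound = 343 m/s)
fₙ = nv/(2L) = 73.29 Hz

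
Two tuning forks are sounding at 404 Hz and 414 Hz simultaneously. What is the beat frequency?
10 Hz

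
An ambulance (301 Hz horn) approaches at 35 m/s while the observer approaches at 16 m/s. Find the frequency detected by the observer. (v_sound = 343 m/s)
f_obs = f·(v + v_o)/(v − v_s) = 350.8 Hz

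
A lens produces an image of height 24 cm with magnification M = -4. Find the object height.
ho = |hi|/|M| = 6 cm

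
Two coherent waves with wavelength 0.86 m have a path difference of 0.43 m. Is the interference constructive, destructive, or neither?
destructive — path difference = 0.5λ, an odd multiple of λ/2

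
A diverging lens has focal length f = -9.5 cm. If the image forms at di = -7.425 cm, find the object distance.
1/do = 1/f − 1/di → do = 33.99 cm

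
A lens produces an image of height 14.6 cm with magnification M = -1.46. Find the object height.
ho = |hi|/|M| = 10 cm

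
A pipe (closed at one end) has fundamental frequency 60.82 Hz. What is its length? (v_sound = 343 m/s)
L = v/(4f₁) = 1.41 m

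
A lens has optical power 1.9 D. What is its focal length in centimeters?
f = 1/P = 52.63 cm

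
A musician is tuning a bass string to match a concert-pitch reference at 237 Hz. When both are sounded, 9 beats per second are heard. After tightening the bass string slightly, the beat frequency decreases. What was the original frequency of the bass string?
228 Hz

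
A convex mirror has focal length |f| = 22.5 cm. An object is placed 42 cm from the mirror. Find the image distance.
f = −22.5 cm (convex); 1/di = 1/f − 1/do → di = -14.65 cm (virtual image, behind mirror)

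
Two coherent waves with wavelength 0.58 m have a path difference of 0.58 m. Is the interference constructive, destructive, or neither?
constructive — path difference = 1λ, a whole number of wavelengths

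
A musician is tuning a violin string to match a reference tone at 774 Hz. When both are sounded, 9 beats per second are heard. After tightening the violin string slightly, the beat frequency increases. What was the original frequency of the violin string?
783 Hz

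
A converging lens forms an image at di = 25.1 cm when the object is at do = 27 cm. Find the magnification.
M = −di/do = -0.9296 (inverted image)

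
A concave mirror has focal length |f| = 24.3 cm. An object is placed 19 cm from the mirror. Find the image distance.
f = +24.3 cm (concave); 1/di = 1/f − 1/do → di = -87.11 cm (virtual image, behind mirror)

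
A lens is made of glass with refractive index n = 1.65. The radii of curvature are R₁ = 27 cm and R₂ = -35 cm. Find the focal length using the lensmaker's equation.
1/f = (n − 1)(1/R₁ − 1/R₂) → f = 23.45 cm (converging lens)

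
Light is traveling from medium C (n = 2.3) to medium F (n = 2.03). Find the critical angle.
θc = arcsin(n₂/n₁) = 61.96°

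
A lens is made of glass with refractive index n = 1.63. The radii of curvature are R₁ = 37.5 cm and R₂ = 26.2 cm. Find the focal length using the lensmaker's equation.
1/f = (n − 1)(1/R₁ − 1/R₂) → f = -138 cm (diverging lens)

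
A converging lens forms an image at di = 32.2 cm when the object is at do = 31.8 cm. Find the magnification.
M = −di/do = -1.013 (inverted image)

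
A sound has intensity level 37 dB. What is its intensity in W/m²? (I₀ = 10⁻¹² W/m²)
I = I₀·10^(β/10) = 5.01 × 10⁻⁹ W/m²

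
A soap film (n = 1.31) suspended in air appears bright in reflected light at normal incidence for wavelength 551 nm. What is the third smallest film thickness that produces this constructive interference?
2nt = (m − ½)λ with m = 3 → t = (m − ½)λ/(2n) = 525.8 nm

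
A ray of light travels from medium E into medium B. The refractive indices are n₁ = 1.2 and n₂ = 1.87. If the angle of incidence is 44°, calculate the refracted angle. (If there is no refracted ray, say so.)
sin θ₂ = (n₁/n₂)·sin θ₁ = 0.4458 → θ₂ = 26.47°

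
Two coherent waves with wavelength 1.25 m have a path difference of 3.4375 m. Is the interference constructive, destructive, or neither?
neither (partial) — path difference = 2.75λ, neither a whole number of wavelengths nor an odd multiple of λ/2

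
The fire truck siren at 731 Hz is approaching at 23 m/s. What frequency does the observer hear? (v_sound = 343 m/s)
f_obs = f·v/(v − v_s) = 783.5 Hz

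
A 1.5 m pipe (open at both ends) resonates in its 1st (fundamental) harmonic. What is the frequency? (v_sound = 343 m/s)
fₙ = nv/(2L) = 114.3 Hz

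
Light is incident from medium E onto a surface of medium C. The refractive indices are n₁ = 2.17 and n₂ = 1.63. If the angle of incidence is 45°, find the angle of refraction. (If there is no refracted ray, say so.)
sin θ₂ = (n₁/n₂)·sin θ₁ = 0.9414 → θ₂ = 70.28°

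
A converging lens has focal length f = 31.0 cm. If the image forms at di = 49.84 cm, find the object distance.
1/do = 1/f − 1/di → do = 82.01 cm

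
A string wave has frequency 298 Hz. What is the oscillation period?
T = 1/f = 0.003356 s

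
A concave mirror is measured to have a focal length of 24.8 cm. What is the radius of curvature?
R = 2|f| = 49.6 cm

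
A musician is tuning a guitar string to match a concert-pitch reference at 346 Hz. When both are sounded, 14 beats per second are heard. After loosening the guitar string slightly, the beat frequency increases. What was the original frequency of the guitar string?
332 Hz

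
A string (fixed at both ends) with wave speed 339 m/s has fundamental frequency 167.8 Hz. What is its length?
L = v/(2f₁) = 1.01 m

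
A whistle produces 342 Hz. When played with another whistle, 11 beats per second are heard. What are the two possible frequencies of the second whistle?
f₂ = 342 ± 11 Hz → 353 Hz or 331 Hz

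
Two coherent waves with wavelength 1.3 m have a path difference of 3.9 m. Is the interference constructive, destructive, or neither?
constructive — path difference = 3λ, a whole number of wavelengths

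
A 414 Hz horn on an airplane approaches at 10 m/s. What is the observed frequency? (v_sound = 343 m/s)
f_obs = f·v/(v − v_s) = 426.4 Hz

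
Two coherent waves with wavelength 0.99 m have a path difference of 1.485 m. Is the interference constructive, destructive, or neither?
destructive — path difference = 1.5λ, an odd multiple of λ/2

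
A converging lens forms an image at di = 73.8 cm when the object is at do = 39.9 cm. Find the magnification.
M = −di/do = -1.85 (inverted image)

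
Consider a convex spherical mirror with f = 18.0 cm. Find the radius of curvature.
R = 2|f| = 36 cm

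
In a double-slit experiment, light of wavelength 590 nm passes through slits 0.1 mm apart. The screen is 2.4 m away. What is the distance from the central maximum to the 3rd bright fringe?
y = mλL/d = 42.48 mm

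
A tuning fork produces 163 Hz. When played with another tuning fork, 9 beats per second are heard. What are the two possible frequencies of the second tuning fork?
f₂ = 163 ± 9 Hz → 172 Hz or 154 Hz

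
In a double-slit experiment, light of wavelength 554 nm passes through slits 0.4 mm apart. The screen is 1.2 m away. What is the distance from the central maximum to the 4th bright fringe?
y = mλL/d = 6.648 mm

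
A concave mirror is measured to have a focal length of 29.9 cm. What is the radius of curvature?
R = 2|f| = 59.8 cm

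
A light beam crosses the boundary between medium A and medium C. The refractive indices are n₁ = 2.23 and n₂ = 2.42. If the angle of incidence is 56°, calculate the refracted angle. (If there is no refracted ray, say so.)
sin θ₂ = (n₁/n₂)·sin θ₁ = 0.7639 → θ₂ = 49.81°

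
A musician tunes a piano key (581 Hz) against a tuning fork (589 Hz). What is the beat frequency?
8 Hz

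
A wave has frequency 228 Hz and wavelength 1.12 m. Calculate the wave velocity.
v = fλ = 255.4 m/s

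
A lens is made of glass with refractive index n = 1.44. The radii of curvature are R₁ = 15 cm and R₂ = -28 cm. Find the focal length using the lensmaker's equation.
1/f = (n − 1)(1/R₁ − 1/R₂) → f = 22.2 cm (converging lens)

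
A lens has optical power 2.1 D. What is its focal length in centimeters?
f = 1/P = 47.62 cm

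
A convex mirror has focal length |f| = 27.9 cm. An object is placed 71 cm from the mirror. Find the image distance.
f = −27.9 cm (convex); 1/di = 1/f − 1/do → di = -20.03 cm (virtual image, behind mirror)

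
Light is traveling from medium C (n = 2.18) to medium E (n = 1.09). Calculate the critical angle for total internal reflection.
θc = arcsin(n₂/n₁) = 30°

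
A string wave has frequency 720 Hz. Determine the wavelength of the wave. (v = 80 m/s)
λ = v/f = 0.1111 m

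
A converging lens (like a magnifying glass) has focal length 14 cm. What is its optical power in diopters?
P = 1/f = 7.143 D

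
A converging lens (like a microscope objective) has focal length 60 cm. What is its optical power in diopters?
P = 1/f = 1.667 D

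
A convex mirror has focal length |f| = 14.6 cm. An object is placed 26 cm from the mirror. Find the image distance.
f = −14.6 cm (convex); 1/di = 1/f − 1/do → di = -9.35 cm (virtual image, behind mirror)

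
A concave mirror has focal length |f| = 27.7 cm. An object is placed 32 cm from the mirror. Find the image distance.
f = +27.7 cm (concave); 1/di = 1/f − 1/do → di = 206.1 cm (real image, in front of mirror)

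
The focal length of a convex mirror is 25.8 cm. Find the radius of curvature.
R = 2|f| = 51.6 cm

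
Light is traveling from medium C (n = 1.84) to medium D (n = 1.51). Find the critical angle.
θc = arcsin(n₂/n₁) = 55.15°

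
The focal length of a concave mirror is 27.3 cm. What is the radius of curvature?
R = 2|f| = 54.6 cm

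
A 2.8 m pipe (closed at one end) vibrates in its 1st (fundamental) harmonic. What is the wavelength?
λₙ = 4L/n = 11.2 m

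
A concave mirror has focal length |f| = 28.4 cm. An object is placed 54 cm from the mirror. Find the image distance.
f = +28.4 cm (concave); 1/di = 1/f − 1/do → di = 59.91 cm (real image, in front of mirror)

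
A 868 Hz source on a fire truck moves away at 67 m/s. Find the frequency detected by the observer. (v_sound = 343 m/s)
f_obs = f·v/(v + v_s) = 726.2 Hz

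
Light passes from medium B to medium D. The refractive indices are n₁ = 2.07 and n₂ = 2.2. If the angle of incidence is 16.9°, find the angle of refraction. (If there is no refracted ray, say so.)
sin θ₂ = (n₁/n₂)·sin θ₁ = 0.2735 → θ₂ = 15.87°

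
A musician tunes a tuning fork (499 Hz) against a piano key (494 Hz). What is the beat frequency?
5 Hz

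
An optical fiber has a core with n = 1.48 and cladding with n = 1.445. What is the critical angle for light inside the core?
θc = arcsin(n_cladding/n_core) = 77.51°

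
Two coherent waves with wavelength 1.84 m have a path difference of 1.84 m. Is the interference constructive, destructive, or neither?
constructive — path difference = 1λ, a whole number of wavelengths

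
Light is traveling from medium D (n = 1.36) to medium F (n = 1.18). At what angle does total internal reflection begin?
θc = arcsin(n₂/n₁) = 60.19°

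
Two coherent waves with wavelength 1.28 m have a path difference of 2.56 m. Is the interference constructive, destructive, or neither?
constructive — path difference = 2λ, a whole number of wavelengths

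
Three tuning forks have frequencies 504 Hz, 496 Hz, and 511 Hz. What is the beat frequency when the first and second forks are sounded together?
8 Hz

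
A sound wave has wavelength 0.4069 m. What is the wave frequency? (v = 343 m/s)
f = v/λ = 843 Hz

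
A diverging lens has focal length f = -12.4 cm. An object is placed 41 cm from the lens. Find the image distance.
1/di = 1/f − 1/do → di = -9.521 cm (virtual image)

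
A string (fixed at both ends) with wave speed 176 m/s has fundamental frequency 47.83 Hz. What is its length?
L = v/(2f₁) = 1.84 m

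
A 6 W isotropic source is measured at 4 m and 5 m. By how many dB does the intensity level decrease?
Δβ = 20·log₁₀(r₂/r₁) = 1.938 dB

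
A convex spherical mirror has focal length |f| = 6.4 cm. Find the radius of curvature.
R = 2|f| = 12.8 cm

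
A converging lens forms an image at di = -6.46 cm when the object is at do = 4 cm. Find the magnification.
M = −di/do = 1.615 (upright image)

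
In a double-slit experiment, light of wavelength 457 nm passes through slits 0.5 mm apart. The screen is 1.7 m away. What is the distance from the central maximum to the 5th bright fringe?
y = mλL/d = 7.769 mm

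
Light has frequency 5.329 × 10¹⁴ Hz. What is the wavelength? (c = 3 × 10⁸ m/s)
λ = c/f = 563 nm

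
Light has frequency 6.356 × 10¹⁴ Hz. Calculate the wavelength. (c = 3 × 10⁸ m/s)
λ = c/f = 472 nm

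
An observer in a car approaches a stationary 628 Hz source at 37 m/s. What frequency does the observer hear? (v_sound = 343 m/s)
f_obs = f·(v + v_o)/v = 695.7 Hz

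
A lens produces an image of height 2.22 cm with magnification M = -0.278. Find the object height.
ho = |hi|/|M| = 7.986 cm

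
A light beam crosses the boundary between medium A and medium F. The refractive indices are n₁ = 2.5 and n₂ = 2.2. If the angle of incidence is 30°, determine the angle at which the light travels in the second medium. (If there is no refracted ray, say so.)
sin θ₂ = (n₁/n₂)·sin θ₁ = 0.5682 → θ₂ = 34.62°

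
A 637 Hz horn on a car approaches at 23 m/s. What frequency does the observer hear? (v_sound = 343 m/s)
f_obs = f·v/(v − v_s) = 682.8 Hz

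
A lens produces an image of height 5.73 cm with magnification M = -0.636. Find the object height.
ho = |hi|/|M| = 9.009 cm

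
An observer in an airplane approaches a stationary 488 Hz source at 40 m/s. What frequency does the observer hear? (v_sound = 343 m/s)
f_obs = f·(v + v_o)/v = 544.9 Hz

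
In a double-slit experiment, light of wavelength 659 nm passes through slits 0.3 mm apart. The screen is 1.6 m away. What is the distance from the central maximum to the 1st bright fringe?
y = mλL/d = 3.515 mm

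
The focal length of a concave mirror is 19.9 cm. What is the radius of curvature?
R = 2|f| = 39.8 cm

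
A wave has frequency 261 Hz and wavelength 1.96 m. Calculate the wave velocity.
v = fλ = 511.6 m/s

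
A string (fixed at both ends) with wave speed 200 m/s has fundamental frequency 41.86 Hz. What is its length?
L = v/(2f₁) = 2.389 m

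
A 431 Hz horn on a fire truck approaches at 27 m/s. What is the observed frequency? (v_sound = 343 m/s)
f_obs = f·v/(v − v_s) = 467.8 Hz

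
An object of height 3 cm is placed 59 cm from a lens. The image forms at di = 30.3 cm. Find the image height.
hi = (-di/do) × ho = -1.541 cm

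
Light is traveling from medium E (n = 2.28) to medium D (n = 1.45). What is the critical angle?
θc = arcsin(n₂/n₁) = 39.49°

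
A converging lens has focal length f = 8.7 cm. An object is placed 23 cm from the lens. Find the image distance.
1/di = 1/f − 1/do → di = 13.99 cm (real image)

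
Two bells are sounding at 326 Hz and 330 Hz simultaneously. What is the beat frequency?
4 Hz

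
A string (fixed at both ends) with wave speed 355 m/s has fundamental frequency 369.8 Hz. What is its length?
L = v/(2f₁) = 0.48 m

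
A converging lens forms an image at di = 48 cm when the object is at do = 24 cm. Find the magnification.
M = −di/do = -2 (inverted image)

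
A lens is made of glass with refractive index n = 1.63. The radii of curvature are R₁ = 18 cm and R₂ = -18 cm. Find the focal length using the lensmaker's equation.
1/f = (n − 1)(1/R₁ − 1/R₂) → f = 14.29 cm (converging lens)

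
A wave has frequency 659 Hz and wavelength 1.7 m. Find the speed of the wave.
v = fλ = 1120 m/s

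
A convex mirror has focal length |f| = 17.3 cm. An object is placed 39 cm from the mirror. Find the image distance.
f = −17.3 cm (convex); 1/di = 1/f − 1/do → di = -11.98 cm (virtual image, behind mirror)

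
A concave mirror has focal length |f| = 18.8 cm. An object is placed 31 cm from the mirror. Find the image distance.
f = +18.8 cm (concave); 1/di = 1/f − 1/do → di = 47.77 cm (real image, in front of mirror)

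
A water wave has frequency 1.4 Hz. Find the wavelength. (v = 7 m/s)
λ = v/f = 5 m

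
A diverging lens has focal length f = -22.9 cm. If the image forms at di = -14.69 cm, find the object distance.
1/do = 1/f − 1/di → do = 40.97 cm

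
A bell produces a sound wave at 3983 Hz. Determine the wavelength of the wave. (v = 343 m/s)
λ = v/f = 0.08612 m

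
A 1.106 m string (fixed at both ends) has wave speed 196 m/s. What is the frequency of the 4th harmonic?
fₙ = nv/(2L) = 354.4 Hz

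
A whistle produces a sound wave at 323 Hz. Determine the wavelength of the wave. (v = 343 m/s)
λ = v/f = 1.062 m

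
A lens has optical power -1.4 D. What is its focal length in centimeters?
f = 1/P = -71.43 cm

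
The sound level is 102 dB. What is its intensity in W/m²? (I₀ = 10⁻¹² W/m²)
I = I₀·10^(β/10) = 1.58 × 10⁻² W/m²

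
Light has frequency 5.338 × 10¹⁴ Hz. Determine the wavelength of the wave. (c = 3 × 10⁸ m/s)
λ = c/f = 562 nm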